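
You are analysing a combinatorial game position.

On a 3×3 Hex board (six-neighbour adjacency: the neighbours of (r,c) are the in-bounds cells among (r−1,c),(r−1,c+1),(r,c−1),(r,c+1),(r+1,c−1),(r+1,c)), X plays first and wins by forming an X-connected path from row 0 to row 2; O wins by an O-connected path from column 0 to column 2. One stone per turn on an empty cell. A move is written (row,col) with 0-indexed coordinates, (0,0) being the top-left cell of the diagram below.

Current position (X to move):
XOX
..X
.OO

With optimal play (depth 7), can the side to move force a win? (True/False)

p1 X@[XOX/..X/.OO]: (1,0)[XOX/X.X/.OO]-1 (1,1)[XOX/.XX/.OO]-1 (2,0)[XOX/..X/XOO]+1*
p2 O@[XOX/..X/XOO]: (1,0)[XOX/O.X/XOO]-1* (1,1)[XOX/.OX/XOO]-1
p3 X@[XOX/O.X/XOO]: (1,1)[XOX/OXX/XOO]+1*
p4 O@[XOX/OXX/XOO] terminal -1; root [XOX/..X/.OO] d7

X winning at [XOX/..X/.OO]: True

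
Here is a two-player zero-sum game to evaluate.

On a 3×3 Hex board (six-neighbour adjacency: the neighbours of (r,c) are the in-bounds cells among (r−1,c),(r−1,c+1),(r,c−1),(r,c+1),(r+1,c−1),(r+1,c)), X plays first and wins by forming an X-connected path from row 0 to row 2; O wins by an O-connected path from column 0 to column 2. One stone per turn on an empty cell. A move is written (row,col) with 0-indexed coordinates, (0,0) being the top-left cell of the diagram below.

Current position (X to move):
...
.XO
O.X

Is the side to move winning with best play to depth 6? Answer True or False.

X winning at [.../.XO/O.X]: True

[.../.XO/O.X] X move#1: (0,0):-1/X../.XO/O.X, (0,1):-1/.X./.XO/O.X, (0,2):-1/..X/.XO/O.X, (1,0):-1/.../XXO/O.X, (2,1):+1/.../.XO/OXX*
[.../.XO/OXX] O move#2: (0,0):-1/O../.XO/OXX*, (0,1):-1/.O./.XO/OXX, (0,2):-1/..O/.XO/OXX, (1,0):-1/.../OXO/OXX
[O../.XO/OXX] X move#3: (0,1):+1/OX./.XO/OXX*, (0,2):+1/O.X/.XO/OXX, (1,0):+1/O../XXO/OXX
[OX./.XO/OXX] end (terminal -1, O#4); searched .../.XO/O.X to 6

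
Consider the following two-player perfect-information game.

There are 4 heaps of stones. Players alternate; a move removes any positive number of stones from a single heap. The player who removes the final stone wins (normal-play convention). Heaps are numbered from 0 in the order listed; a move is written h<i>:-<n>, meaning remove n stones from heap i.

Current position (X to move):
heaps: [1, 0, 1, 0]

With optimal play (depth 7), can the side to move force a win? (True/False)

X winning at [(1,0,1,0)]: False

ply 1, X at (1,0,1,0) | h0:-1=-1→(0,0,1,0)*; h2:-1=-1→(1,0,0,0)
ply 2, O at (0,0,1,0) | h2:-1=+1→(0,0,0,0)*
ply 3: (0,0,0,0) is terminal -1 (X); from (1,0,1,0) depth 7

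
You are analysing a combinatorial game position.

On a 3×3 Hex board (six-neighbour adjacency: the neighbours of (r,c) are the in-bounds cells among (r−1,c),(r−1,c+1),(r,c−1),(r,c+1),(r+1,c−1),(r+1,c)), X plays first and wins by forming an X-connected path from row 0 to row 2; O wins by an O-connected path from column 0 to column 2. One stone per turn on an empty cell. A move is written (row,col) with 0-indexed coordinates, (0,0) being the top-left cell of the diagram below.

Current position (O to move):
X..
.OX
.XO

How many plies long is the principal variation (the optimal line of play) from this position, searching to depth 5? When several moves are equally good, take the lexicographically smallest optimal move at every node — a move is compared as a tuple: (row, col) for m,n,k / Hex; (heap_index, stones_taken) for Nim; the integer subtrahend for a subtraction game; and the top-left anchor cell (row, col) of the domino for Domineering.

p1 O@[X../.OX/.XO]: (0,1)[XO./.OX/.XO]-1 (0,2)[X.O/.OX/.XO]+1* (1,0)[X../OOX/.XO]-1 (2,0)[X../.OX/OXO]-1
p2 X@[X.O/.OX/.XO]: (0,1)[XXO/.OX/.XO]-1* (1,0)[X.O/XOX/.XO]-1 (2,0)[X.O/.OX/XXO]-1
p3 O@[XXO/.OX/.XO]: (1,0)[XXO/OOX/.XO]+1* (2,0)[XXO/.OX/OXO]+1
p4 X@[XXO/OOX/.XO] terminal -1; root [X../.OX/.XO] d5

PV length from [X../.OX/.XO]: 3 plies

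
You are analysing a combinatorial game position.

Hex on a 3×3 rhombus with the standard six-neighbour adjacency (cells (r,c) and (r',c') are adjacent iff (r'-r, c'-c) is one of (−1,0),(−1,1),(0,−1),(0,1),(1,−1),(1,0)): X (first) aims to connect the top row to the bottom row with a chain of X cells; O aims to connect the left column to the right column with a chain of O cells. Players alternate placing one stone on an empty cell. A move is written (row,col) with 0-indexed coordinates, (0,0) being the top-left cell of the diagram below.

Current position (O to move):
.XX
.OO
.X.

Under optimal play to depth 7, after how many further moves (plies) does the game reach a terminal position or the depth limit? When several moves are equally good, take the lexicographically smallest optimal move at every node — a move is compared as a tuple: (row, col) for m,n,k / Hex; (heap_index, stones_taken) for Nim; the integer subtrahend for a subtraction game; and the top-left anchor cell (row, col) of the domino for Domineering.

PV length from [.XX/.OO/.X.]: 3 plies

p1 O@[.XX/.OO/.X.]: (0,0)[OXX/.OO/.X.]+1* (1,0)[.XX/OOO/.X.]+1 (2,0)[.XX/.OO/OX.]+1 (2,2)[.XX/.OO/.XO]+1
p2 X@[OXX/.OO/.X.]: (1,0)[OXX/XOO/.X.]-1* (2,0)[OXX/.OO/XX.]-1 (2,2)[OXX/.OO/.XX]-1
p3 O@[OXX/XOO/.X.]: (2,0)[OXX/XOO/OX.]+1* (2,2)[OXX/XOO/.XO]-1
p4 X@[OXX/XOO/OX.] terminal -1; root [.XX/.OO/.X.] d7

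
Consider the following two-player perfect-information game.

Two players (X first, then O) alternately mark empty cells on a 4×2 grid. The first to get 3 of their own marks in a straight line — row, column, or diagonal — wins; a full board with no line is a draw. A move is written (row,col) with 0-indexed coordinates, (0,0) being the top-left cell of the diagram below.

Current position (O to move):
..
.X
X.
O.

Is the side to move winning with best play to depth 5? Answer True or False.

[../.X/X./O.] O move#1: (0,0):-1/O./.X/X./O., (0,1):+0/.O/.X/X./O.*, (1,0):-1/../OX/X./O., (2,1):+0/../.X/XO/O., (3,1):+0/../.X/X./OO
[.O/.X/X./O.] X move#2: (0,0):+0/XO/.X/X./O.*, (1,0):+0/.O/XX/X./O., (2,1):+0/.O/.X/XX/O., (3,1):+0/.O/.X/X./OX
[XO/.X/X./O.] O move#3: (1,0):+0/XO/OX/X./O.*, (2,1):-1/XO/.X/XO/O., (3,1):-1/XO/.X/X./OO
[XO/OX/X./O.] X move#4: (2,1):+0/XO/OX/XX/O.*, (3,1):+0/XO/OX/X./OX
[XO/OX/XX/O.] O move#5: (3,1):+0/XO/OX/XX/OO*
[XO/OX/XX/OO] end (terminal +0, X#6); searched ../.X/X./O. to 5

O winning at [../.X/X./O.]: False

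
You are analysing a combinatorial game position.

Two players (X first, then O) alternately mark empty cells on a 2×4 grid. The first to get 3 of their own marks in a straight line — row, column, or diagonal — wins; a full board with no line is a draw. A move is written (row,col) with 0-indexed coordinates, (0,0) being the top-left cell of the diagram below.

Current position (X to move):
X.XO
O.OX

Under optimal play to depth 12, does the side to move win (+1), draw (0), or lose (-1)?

p1 X@[X.XO/O.OX]: (0,1)[XXXO/O.OX]+1* (1,1)[X.XO/OXOX]+0
p2 O@[XXXO/O.OX] terminal -1; root [X.XO/O.OX] d12

value(X.XO/O.OX, X) = +1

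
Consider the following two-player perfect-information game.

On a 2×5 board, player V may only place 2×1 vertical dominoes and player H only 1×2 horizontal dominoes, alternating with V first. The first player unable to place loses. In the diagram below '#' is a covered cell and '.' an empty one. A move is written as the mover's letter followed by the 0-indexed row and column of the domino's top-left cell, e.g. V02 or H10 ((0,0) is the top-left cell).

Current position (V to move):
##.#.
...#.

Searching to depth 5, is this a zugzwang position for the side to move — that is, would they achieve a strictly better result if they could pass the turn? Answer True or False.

ply 1, V at ##.#./...#. | V02=+1→####./..##.*; V04=-1→##.##/...##
ply 2, H at ####./..##. | H10=-1→####./####.*
ply 3, V at ####./####. | V04=+1→#####/#####*
ply 4: #####/##### is terminal -1 (H); from ##.#./...#. depth 5
suppose V passes — search the same position with H to move:
pass> ply 1, H at ##.#./...#. | H10=-1→##.#./##.#.*; H11=-1→##.#./.###.
pass> ply 2, V at ##.#./##.#. | V02=+1→####./####.*; V04=+1→##.##/##.##
pass> ply 3: ####./####. is terminal -1 (H); from ##.#./...#. depth 5
for V: play +1, pass +1

zugzwang(##.#./...#., V) = False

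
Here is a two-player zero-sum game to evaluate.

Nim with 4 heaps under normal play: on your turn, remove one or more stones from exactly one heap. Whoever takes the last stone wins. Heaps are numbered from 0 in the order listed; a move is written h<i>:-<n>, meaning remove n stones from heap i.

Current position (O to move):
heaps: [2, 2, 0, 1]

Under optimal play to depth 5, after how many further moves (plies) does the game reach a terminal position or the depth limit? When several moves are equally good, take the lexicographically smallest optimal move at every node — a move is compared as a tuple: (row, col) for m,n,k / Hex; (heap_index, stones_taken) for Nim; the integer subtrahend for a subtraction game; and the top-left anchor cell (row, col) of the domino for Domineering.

PV length from [(2,2,0,1)]: 5 plies

[(2,2,0,1)] O move#1: h0:-1:-1/(1,2,0,1), h0:-2:-1/(0,2,0,1), h1:-1:-1/(2,1,0,1), h1:-2:-1/(2,0,0,1), h3:-1:+1/(2,2,0,0)*
[(2,2,0,0)] X move#2: h0:-1:-1/(1,2,0,0)*, h0:-2:-1/(0,2,0,0), h1:-1:-1/(2,1,0,0), h1:-2:-1/(2,0,0,0)
[(1,2,0,0)] O move#3: h0:-1:-1/(0,2,0,0), h1:-1:+1/(1,1,0,0)*, h1:-2:-1/(1,0,0,0)
[(1,1,0,0)] X move#4: h0:-1:-1/(0,1,0,0)*, h1:-1:-1/(1,0,0,0)
[(0,1,0,0)] O move#5: h1:-1:+1/(0,0,0,0)*
[(0,0,0,0)] end (terminal -1, X#6); searched (2,2,0,1) to 5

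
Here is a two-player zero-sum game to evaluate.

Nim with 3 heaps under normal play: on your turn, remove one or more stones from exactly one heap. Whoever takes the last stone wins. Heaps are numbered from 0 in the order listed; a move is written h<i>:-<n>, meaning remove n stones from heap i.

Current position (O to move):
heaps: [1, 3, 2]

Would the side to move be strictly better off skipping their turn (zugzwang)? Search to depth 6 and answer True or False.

zugzwang((1,3,2), O) = True

p1 O@[(1,3,2)]: h0:-1[(0,3,2)]-1* h1:-1[(1,2,2)]-1 h1:-2[(1,1,2)]-1 h1:-3[(1,0,2)]-1 h2:-1[(1,3,1)]-1 h2:-2[(1,3,0)]-1
p2 X@[(0,3,2)]: h1:-1[(0,2,2)]+1* h1:-2[(0,1,2)]-1 h1:-3[(0,0,2)]-1 h2:-1[(0,3,1)]-1 h2:-2[(0,3,0)]-1
p3 O@[(0,2,2)]: h1:-1[(0,1,2)]-1* h1:-2[(0,0,2)]-1 h2:-1[(0,2,1)]-1 h2:-2[(0,2,0)]-1
p4 X@[(0,1,2)]: h1:-1[(0,0,2)]-1 h2:-1[(0,1,1)]+1* h2:-2[(0,1,0)]-1
p5 O@[(0,1,1)]: h1:-1[(0,0,1)]-1* h2:-1[(0,1,0)]-1
p6 X@[(0,0,1)]: h2:-1[(0,0,0)]+1*
p7 O@[(0,0,0)] terminal -1; root [(1,3,2)] d6
if O skipped the turn, X would face:
~ p1 X@[(1,3,2)]: h0:-1[(0,3,2)]-1* h1:-1[(1,2,2)]-1 h1:-2[(1,1,2)]-1 h1:-3[(1,0,2)]-1 h2:-1[(1,3,1)]-1 h2:-2[(1,3,0)]-1
~ p2 O@[(0,3,2)]: h1:-1[(0,2,2)]+1* h1:-2[(0,1,2)]-1 h1:-3[(0,0,2)]-1 h2:-1[(0,3,1)]-1 h2:-2[(0,3,0)]-1
~ p3 X@[(0,2,2)]: h1:-1[(0,1,2)]-1* h1:-2[(0,0,2)]-1 h2:-1[(0,2,1)]-1 h2:-2[(0,2,0)]-1
~ p4 O@[(0,1,2)]: h1:-1[(0,0,2)]-1 h2:-1[(0,1,1)]+1* h2:-2[(0,1,0)]-1
~ p5 X@[(0,1,1)]: h1:-1[(0,0,1)]-1* h2:-1[(0,1,0)]-1
~ p6 O@[(0,0,1)]: h2:-1[(0,0,0)]+1*
~ p7 X@[(0,0,0)] terminal -1; root [(1,3,2)] d6
compare (O): move=-1 vs pass=+1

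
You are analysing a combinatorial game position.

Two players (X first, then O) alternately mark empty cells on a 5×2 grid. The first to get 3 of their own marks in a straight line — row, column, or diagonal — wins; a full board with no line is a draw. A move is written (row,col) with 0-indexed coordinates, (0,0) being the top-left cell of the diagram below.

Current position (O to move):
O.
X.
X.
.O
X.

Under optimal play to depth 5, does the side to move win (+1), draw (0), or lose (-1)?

[O./X./X./.O/X.] O move#1: (0,1):-1/OO/X./X./.O/X., (1,1):-1/O./XO/X./.O/X., (2,1):-1/O./X./XO/.O/X., (3,0):+0/O./X./X./OO/X.*, (4,1):-1/O./X./X./.O/XO
[O./X./X./OO/X.] X move#2: (0,1):-1/OX/X./X./OO/X., (1,1):+0/O./XX/X./OO/X.*, (2,1):+0/O./X./XX/OO/X., (4,1):+0/O./X./X./OO/XX
[O./XX/X./OO/X.] O move#3: (0,1):+0/OO/XX/X./OO/X.*, (2,1):+0/O./XX/XO/OO/X., (4,1):+0/O./XX/X./OO/XO
[OO/XX/X./OO/X.] X move#4: (2,1):+0/OO/XX/XX/OO/X.*, (4,1):+0/OO/XX/X./OO/XX
[OO/XX/XX/OO/X.] O move#5: (4,1):+0/OO/XX/XX/OO/XO*
[OO/XX/XX/OO/XO] end (terminal +0, X#6); searched O./X./X./.O/X. to 5

value(O./X./X./.O/X., O) = 0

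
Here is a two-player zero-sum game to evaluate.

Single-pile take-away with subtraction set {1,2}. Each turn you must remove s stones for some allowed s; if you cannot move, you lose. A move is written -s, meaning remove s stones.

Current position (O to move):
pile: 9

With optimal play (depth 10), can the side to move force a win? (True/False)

O winning at [9]: False

ply 1, O at 9 | -1=-1→8*; -2=-1→7
ply 2, X at 8 | -1=-1→7; -2=+1→6*
ply 3, O at 6 | -1=-1→5*; -2=-1→4
ply 4, X at 5 | -1=-1→4; -2=+1→3*
ply 5, O at 3 | -1=-1→2*; -2=-1→1
ply 6, X at 2 | -1=-1→1; -2=+1→0*
ply 7: 0 is terminal -1 (O); from 9 depth 10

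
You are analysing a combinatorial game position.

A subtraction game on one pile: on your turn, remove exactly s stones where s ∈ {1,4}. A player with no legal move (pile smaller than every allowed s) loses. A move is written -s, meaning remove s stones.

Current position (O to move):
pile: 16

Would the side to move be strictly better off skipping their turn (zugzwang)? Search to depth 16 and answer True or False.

ply 1, O at 16 | -1=+1→15*; -4=+1→12
ply 2, X at 15 | -1=-1→14*; -4=-1→11
ply 3, O at 14 | -1=-1→13; -4=+1→10*
ply 4, X at 10 | -1=-1→9*; -4=-1→6
ply 5, O at 9 | -1=-1→8; -4=+1→5*
ply 6, X at 5 | -1=-1→4*; -4=-1→1
ply 7, O at 4 | -1=-1→3; -4=+1→0*
ply 8: 0 is terminal -1 (X); from 16 depth 16
if O skipped the turn, X would face:
~ ply 1, X at 16 | -1=+1→15*; -4=+1→12
~ ply 2, O at 15 | -1=-1→14*; -4=-1→11
~ ply 3, X at 14 | -1=-1→13; -4=+1→10*
~ ply 4, O at 10 | -1=-1→9*; -4=-1→6
~ ply 5, X at 9 | -1=-1→8; -4=+1→5*
~ ply 6, O at 5 | -1=-1→4*; -4=-1→1
~ ply 7, X at 4 | -1=-1→3; -4=+1→0*
~ ply 8: 0 is terminal -1 (O); from 16 depth 16
compare (O): move=+1 vs pass=-1

zugzwang(16, O) = False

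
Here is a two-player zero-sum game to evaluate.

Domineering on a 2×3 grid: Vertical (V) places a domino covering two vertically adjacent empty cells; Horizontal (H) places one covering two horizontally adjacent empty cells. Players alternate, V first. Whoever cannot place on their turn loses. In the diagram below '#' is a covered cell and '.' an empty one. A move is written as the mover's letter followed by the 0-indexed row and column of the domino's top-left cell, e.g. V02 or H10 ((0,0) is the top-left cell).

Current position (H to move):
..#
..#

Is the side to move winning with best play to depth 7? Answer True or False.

H winning at [..#/..#]: True

ply 1, H at ..#/..# | H00=+1→###/..#*; H10=+1→..#/###
ply 2: ###/..# is terminal -1 (V); from ..#/..# depth 7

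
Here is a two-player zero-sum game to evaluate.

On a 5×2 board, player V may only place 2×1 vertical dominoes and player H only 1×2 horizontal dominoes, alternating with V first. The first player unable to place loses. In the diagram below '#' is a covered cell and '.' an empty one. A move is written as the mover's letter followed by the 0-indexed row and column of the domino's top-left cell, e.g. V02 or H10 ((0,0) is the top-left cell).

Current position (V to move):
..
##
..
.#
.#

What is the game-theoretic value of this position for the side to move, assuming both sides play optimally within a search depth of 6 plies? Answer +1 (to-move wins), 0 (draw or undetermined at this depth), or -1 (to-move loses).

value(../##/../.#/.#, V) = -1

ply 1, V at ../##/../.#/.# | V20=-1→../##/#./##/.#*; V30=-1→../##/../##/##
ply 2, H at ../##/#./##/.# | H00=+1→##/##/#./##/.#*
ply 3: ##/##/#./##/.# is terminal -1 (V); from ../##/../.#/.# depth 6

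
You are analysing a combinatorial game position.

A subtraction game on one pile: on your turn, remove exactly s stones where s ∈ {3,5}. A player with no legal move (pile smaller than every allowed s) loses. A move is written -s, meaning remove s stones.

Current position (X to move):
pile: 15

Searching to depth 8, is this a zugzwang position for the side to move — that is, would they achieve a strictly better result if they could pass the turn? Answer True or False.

p1 X@[15]: -3[12]-1 -5[10]+1*
p2 O@[10]: -3[7]-1* -5[5]-1
p3 X@[7]: -3[4]-1 -5[2]+1*
p4 O@[2] terminal -1; root [15] d8
suppose X passes — search the same position with O to move:
pass> p1 O@[15]: -3[12]-1 -5[10]+1*
pass> p2 X@[10]: -3[7]-1* -5[5]-1
pass> p3 O@[7]: -3[4]-1 -5[2]+1*
pass> p4 X@[2] terminal -1; root [15] d8
for X: play +1, pass -1

zugzwang(15, X) = False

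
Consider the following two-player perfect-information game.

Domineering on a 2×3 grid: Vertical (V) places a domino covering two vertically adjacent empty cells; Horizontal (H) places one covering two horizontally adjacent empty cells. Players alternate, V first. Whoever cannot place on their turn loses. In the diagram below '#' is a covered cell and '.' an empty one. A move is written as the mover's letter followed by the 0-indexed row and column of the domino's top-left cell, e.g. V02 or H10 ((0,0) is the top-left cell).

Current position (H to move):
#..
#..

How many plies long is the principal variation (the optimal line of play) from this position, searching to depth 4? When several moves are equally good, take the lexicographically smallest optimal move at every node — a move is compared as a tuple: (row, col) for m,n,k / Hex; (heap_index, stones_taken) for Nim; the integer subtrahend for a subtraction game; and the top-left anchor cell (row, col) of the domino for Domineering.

PV length from [#../#..]: 1 ply

p1 H@[#../#..]: H01[###/#..]+1* H11[#../###]+1
p2 V@[###/#..] terminal -1; root [#../#..] d4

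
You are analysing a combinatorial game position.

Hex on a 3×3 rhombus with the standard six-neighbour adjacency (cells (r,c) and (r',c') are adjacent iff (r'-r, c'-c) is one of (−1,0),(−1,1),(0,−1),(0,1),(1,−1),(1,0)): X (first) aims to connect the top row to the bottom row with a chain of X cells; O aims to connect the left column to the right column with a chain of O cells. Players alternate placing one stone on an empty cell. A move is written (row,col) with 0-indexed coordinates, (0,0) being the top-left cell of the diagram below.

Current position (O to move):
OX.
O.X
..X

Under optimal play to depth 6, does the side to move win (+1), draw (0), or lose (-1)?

[OX./O.X/..X] O move#1: (0,2):-1/OXO/O.X/..X*, (1,1):-1/OX./OOX/..X, (2,0):-1/OX./O.X/O.X, (2,1):-1/OX./O.X/.OX
[OXO/O.X/..X] X move#2: (1,1):+1/OXO/OXX/..X*, (2,0):-1/OXO/O.X/X.X, (2,1):-1/OXO/O.X/.XX
[OXO/OXX/..X] end (terminal -1, O#3); searched OX./O.X/..X to 6

value(OX./O.X/..X, O) = -1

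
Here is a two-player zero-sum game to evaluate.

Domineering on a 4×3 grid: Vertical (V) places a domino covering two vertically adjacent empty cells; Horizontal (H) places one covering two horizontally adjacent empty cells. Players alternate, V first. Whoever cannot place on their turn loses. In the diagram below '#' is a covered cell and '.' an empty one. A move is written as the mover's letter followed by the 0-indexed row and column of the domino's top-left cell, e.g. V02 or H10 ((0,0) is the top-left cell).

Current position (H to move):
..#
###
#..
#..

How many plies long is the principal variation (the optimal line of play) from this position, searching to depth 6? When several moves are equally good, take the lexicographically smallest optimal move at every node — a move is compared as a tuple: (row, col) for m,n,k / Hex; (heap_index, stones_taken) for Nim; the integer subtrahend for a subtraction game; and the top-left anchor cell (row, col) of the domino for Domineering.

PV length from [..#/###/#../#..]: 1 ply

ply 1, H at ..#/###/#../#.. | H00=-1→###/###/#../#..; H21=+1→..#/###/###/#..*; H31=+1→..#/###/#../###
ply 2: ..#/###/###/#.. is terminal -1 (V); from ..#/###/#../#.. depth 6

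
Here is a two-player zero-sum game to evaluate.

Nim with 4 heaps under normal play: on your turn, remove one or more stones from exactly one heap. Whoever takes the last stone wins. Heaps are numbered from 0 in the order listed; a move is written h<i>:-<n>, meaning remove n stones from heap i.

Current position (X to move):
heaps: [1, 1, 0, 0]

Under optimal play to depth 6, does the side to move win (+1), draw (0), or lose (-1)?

p1 X@[(1,1,0,0)]: h0:-1[(0,1,0,0)]-1* h1:-1[(1,0,0,0)]-1
p2 O@[(0,1,0,0)]: h1:-1[(0,0,0,0)]+1*
p3 X@[(0,0,0,0)] terminal -1; root [(1,1,0,0)] d6

value((1,1,0,0), X) = -1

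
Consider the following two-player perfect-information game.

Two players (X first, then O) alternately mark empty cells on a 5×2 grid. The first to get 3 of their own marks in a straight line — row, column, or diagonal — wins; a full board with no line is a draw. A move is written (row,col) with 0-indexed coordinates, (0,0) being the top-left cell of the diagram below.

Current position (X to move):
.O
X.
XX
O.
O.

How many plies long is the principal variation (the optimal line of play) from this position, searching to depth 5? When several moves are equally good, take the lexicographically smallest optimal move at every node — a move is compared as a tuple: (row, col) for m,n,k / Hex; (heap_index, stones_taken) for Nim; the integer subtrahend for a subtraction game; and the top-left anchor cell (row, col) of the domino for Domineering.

[.O/X./XX/O./O.] X move#1: (0,0):+1/XO/X./XX/O./O.*, (1,1):+1/.O/XX/XX/O./O., (3,1):+1/.O/X./XX/OX/O., (4,1):+1/.O/X./XX/O./OX
[XO/X./XX/O./O.] end (terminal -1, O#2); searched .O/X./XX/O./O. to 5

PV length from [.O/X./XX/O./O.]: 1 ply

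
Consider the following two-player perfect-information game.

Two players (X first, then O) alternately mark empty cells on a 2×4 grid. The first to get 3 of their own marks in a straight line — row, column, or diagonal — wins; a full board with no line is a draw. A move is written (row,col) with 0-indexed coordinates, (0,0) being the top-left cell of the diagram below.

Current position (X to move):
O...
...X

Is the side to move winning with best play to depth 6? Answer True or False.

X winning at [O.../...X]: False

ply 1, X at O.../...X | (0,1)=+0→OX../...X*; (0,2)=+0→O.X./...X; (0,3)=+0→O..X/...X; (1,0)=+0→O.../X..X; (1,1)=+0→O.../.X.X; (1,2)=+0→O.../..XX
ply 2, O at OX../...X | (0,2)=+0→OXO./...X*; (0,3)=+0→OX.O/...X; (1,0)=+0→OX../O..X; (1,1)=+0→OX../.O.X; (1,2)=+0→OX../..OX
ply 3, X at OXO./...X | (0,3)=+0→OXOX/...X*; (1,0)=+0→OXO./X..X; (1,1)=+0→OXO./.X.X; (1,2)=+0→OXO./..XX
ply 4, O at OXOX/...X | (1,0)=+0→OXOX/O..X*; (1,1)=+0→OXOX/.O.X; (1,2)=+0→OXOX/..OX
ply 5, X at OXOX/O..X | (1,1)=+0→OXOX/OX.X*; (1,2)=+0→OXOX/O.XX
ply 6, O at OXOX/OX.X | (1,2)=+0→OXOX/OXOX*
ply 7: OXOX/OXOX is terminal +0 (X); from O.../...X depth 6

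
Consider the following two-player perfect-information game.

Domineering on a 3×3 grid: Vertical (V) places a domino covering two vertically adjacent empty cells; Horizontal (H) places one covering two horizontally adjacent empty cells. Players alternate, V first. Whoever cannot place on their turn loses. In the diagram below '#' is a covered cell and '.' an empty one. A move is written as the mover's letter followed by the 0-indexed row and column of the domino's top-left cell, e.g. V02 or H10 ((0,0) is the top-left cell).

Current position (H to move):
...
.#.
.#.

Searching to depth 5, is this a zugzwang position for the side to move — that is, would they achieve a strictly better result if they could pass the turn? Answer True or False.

ply 1, H at .../.#./.#. | H00=-1→##./.#./.#.*; H01=-1→.##/.#./.#.
ply 2, V at ##./.#./.#. | V02=+1→###/.##/.#.*; V10=+1→##./##./##.; V12=+1→##./.##/.##
ply 3: ###/.##/.#. is terminal -1 (H); from .../.#./.#. depth 5
pass branch (V moves first from the same position):
  | ply 1, V at .../.#./.#. | V00=+1→#../##./.#.*; V02=+1→..#/.##/.#.; V10=+1→.../##./##.; V12=+1→.../.##/.##
  | ply 2, H at #../##./.#. | H01=-1→###/##./.#.*
  | ply 3, V at ###/##./.#. | V12=+1→###/###/.##*
  | ply 4: ###/###/.## is terminal -1 (H); from .../.#./.#. depth 5
H moving scores -1; H passing scores -1

zugzwang(.../.#./.#., H) = False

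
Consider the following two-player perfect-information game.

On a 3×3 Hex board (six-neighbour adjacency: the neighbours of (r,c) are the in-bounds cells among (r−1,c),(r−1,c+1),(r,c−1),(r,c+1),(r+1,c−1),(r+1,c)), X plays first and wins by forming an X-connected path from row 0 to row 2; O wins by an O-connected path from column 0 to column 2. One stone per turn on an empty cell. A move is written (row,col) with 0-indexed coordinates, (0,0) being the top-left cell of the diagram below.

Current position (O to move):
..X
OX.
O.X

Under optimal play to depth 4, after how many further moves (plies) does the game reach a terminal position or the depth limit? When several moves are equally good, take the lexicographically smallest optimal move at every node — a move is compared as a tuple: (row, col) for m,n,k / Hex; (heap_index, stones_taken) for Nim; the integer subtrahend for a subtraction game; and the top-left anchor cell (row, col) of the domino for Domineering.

ply 1, O at ..X/OX./O.X | (0,0)=-1→O.X/OX./O.X*; (0,1)=-1→.OX/OX./O.X; (1,2)=-1→..X/OXO/O.X; (2,1)=-1→..X/OX./OOX
ply 2, X at O.X/OX./O.X | (0,1)=+1→OXX/OX./O.X*; (1,2)=+1→O.X/OXX/O.X; (2,1)=+1→O.X/OX./OXX
ply 3, O at OXX/OX./O.X | (1,2)=-1→OXX/OXO/O.X*; (2,1)=-1→OXX/OX./OOX
ply 4, X at OXX/OXO/O.X | (2,1)=+1→OXX/OXO/OXX*
ply 5: OXX/OXO/OXX is terminal -1 (O); from ..X/OX./O.X depth 4

PV length from [..X/OX./O.X]: 4 plies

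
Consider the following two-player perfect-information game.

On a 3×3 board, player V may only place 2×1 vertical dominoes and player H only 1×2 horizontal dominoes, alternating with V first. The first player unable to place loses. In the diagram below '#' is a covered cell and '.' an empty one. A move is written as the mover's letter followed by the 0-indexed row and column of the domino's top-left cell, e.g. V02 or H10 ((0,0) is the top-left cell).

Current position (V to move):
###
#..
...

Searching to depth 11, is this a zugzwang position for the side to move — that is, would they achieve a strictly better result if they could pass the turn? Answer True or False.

[###/#../...] V move#1: V11:+1/###/##./.#.*, V12:-1/###/#.#/..#
[###/##./.#.] end (terminal -1, H#2); searched ###/#../... to 11
if V skipped the turn, H would face:
~ [###/#../...] H move#1: H11:+1/###/###/...*, H20:-1/###/#../##., H21:+1/###/#../.##
~ [###/###/...] end (terminal -1, V#2); searched ###/#../... to 11
compare (V): move=+1 vs pass=-1

zugzwang(###/#../..., V) = False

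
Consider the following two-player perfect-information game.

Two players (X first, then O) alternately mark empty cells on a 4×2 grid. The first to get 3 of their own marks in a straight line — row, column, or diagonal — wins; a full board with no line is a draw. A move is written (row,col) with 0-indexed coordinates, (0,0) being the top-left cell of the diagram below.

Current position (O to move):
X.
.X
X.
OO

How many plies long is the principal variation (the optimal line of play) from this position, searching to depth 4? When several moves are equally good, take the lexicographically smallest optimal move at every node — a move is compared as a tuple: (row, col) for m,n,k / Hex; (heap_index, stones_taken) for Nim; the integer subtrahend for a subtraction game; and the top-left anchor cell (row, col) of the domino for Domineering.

[X./.X/X./OO] O move#1: (0,1):-1/XO/.X/X./OO, (1,0):+0/X./OX/X./OO*, (2,1):-1/X./.X/XO/OO
[X./OX/X./OO] X move#2: (0,1):+0/XX/OX/X./OO*, (2,1):+0/X./OX/XX/OO
[XX/OX/X./OO] O move#3: (2,1):+0/XX/OX/XO/OO*
[XX/OX/XO/OO] end (terminal +0, X#4); searched X./.X/X./OO to 4

PV length from [X./.X/X./OO]: 3 plies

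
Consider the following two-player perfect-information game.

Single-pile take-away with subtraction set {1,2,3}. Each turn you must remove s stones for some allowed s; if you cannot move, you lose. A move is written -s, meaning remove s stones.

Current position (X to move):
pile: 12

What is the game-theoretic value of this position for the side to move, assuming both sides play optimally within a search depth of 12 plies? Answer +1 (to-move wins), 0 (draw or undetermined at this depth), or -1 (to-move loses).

p1 X@[12]: -1[11]-1* -2[10]-1 -3[9]-1
p2 O@[11]: -1[10]-1 -2[9]-1 -3[8]+1*
p3 X@[8]: -1[7]-1* -2[6]-1 -3[5]-1
p4 O@[7]: -1[6]-1 -2[5]-1 -3[4]+1*
p5 X@[4]: -1[3]-1* -2[2]-1 -3[1]-1
p6 O@[3]: -1[2]-1 -2[1]-1 -3[0]+1*
p7 X@[0] terminal -1; root [12] d12

value(12, X) = -1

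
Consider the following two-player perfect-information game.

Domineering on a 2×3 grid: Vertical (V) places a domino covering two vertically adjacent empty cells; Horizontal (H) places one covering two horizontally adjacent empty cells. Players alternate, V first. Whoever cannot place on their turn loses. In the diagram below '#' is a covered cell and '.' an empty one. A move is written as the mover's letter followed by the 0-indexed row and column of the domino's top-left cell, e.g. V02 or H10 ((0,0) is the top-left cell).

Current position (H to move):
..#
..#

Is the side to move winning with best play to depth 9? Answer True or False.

[..#/..#] H move#1: H00:+1/###/..#*, H10:+1/..#/###
[###/..#] end (terminal -1, V#2); searched ..#/..# to 9

H winning at [..#/..#]: True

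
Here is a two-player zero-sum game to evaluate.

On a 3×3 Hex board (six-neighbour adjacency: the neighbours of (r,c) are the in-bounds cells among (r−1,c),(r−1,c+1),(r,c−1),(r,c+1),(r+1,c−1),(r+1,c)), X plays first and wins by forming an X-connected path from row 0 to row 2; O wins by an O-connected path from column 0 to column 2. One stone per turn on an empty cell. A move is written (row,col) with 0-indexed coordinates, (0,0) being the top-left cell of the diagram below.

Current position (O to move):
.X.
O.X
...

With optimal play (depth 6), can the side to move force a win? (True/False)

O winning at [.X./O.X/...]: False

p1 O@[.X./O.X/...]: (0,0)[OX./O.X/...]-1* (0,2)[.XO/O.X/...]-1 (1,1)[.X./OOX/...]-1 (2,0)[.X./O.X/O..]-1 (2,1)[.X./O.X/.O.]-1 (2,2)[.X./O.X/..O]-1
p2 X@[OX./O.X/...]: (0,2)[OXX/O.X/...]+1* (1,1)[OX./OXX/...]+1 (2,0)[OX./O.X/X..]+1 (2,1)[OX./O.X/.X.]+1 (2,2)[OX./O.X/..X]+1
p3 O@[OXX/O.X/...]: (1,1)[OXX/OOX/...]-1* (2,0)[OXX/O.X/O..]-1 (2,1)[OXX/O.X/.O.]-1 (2,2)[OXX/O.X/..O]-1
p4 X@[OXX/OOX/...]: (2,0)[OXX/OOX/X..]+1* (2,1)[OXX/OOX/.X.]+1 (2,2)[OXX/OOX/..X]+1
p5 O@[OXX/OOX/X..]: (2,1)[OXX/OOX/XO.]-1* (2,2)[OXX/OOX/X.O]-1
p6 X@[OXX/OOX/XO.]: (2,2)[OXX/OOX/XOX]+1*
p7 O@[OXX/OOX/XOX] terminal -1; root [.X./O.X/...] d6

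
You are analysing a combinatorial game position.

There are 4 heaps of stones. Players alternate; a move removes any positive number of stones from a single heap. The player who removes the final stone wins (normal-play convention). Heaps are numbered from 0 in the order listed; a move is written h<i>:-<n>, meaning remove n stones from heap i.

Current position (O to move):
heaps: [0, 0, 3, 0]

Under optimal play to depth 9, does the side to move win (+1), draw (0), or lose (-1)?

[(0,0,3,0)] O move#1: h2:-1:-1/(0,0,2,0), h2:-2:-1/(0,0,1,0), h2:-3:+1/(0,0,0,0)*
[(0,0,0,0)] end (terminal -1, X#2); searched (0,0,3,0) to 9

value((0,0,3,0), O) = +1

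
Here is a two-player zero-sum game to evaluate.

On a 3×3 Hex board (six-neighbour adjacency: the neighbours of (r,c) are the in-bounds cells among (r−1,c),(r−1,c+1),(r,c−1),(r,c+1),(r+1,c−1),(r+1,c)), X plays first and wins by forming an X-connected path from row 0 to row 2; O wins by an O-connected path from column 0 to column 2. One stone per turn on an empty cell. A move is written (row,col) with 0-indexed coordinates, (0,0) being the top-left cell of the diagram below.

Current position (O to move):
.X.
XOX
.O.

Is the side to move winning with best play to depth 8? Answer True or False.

ply 1, O at .X./XOX/.O. | (0,0)=-1→OX./XOX/.O.; (0,2)=-1→.XO/XOX/.O.; (2,0)=+1→.X./XOX/OO.*; (2,2)=-1→.X./XOX/.OO
ply 2, X at .X./XOX/OO. | (0,0)=-1→XX./XOX/OO.*; (0,2)=-1→.XX/XOX/OO.; (2,2)=-1→.X./XOX/OOX
ply 3, O at XX./XOX/OO. | (0,2)=+1→XXO/XOX/OO.*; (2,2)=+1→XX./XOX/OOO
ply 4: XXO/XOX/OO. is terminal -1 (X); from .X./XOX/.O. depth 8

O winning at [.X./XOX/.O.]: True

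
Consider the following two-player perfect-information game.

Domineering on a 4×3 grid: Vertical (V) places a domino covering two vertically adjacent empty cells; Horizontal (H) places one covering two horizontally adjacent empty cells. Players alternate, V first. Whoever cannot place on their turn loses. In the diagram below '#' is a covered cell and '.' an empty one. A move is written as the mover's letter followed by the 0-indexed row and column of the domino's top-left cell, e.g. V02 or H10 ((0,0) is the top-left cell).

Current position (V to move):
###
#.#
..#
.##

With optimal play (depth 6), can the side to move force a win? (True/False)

ply 1, V at ###/#.#/..#/.## | V11=+1→###/###/.##/.##*; V20=+1→###/#.#/#.#/###
ply 2: ###/###/.##/.## is terminal -1 (H); from ###/#.#/..#/.## depth 6

V winning at [###/#.#/..#/.##]: True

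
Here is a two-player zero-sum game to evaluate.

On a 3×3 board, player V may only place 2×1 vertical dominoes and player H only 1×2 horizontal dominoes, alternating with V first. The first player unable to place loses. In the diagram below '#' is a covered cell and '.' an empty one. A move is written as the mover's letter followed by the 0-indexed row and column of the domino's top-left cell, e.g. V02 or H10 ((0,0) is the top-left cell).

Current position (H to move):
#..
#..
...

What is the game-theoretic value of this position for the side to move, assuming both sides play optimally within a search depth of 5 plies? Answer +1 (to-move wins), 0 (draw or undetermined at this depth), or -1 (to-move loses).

p1 H@[#../#../...]: H01[###/#../...]-1 H11[#../###/...]+1* H20[#../#../##.]-1 H21[#../#../.##]-1
p2 V@[#../###/...] terminal -1; root [#../#../...] d5

value(#../#../..., H) = +1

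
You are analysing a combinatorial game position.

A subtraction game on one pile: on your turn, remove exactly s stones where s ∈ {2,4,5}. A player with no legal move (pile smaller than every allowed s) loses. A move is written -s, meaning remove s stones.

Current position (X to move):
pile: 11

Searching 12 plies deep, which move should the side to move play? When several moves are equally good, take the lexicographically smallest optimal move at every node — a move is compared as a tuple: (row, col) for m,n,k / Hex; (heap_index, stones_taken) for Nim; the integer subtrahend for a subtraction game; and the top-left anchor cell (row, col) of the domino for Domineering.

[11] X move#1: -2:-1/9, -4:+1/7*, -5:-1/6
[7] O move#2: -2:-1/5*, -4:-1/3, -5:-1/2
[5] X move#3: -2:-1/3, -4:+1/1*, -5:+1/0
[1] end (terminal -1, O#4); searched 11 to 12

X's best at [11]: -4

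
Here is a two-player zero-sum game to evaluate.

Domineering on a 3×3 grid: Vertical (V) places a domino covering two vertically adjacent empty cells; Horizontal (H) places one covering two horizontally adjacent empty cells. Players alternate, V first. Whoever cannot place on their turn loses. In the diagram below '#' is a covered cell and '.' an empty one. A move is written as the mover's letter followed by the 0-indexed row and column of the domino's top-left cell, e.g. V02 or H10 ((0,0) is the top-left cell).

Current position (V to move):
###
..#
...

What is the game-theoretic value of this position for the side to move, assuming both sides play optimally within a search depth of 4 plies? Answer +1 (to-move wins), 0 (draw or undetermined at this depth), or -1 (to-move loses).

p1 V@[###/..#/...]: V10[###/#.#/#..]-1 V11[###/.##/.#.]+1*
p2 H@[###/.##/.#.] terminal -1; root [###/..#/...] d4

value(###/..#/..., V) = +1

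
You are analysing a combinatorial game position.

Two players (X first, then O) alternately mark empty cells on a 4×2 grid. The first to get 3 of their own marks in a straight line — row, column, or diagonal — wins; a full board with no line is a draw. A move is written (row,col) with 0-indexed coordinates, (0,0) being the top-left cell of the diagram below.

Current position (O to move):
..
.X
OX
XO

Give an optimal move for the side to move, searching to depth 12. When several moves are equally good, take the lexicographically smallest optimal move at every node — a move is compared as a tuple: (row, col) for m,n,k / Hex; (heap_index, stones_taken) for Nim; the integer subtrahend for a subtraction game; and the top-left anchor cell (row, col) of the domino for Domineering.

O's best at [../.X/OX/XO]: (0,1)

ply 1, O at ../.X/OX/XO | (0,0)=-1→O./.X/OX/XO; (0,1)=+0→.O/.X/OX/XO*; (1,0)=-1→../OX/OX/XO
ply 2, X at .O/.X/OX/XO | (0,0)=+0→XO/.X/OX/XO*; (1,0)=+0→.O/XX/OX/XO
ply 3, O at XO/.X/OX/XO | (1,0)=+0→XO/OX/OX/XO*
ply 4: XO/OX/OX/XO is terminal +0 (X); from ../.X/OX/XO depth 12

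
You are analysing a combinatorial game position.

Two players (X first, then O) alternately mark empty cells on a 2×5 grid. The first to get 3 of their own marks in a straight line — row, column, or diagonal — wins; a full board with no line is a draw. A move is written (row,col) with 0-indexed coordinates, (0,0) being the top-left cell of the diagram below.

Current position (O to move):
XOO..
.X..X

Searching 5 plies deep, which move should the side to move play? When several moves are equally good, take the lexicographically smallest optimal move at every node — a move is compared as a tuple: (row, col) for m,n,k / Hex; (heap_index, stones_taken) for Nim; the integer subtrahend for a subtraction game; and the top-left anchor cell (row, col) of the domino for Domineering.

O's best at [XOO../.X..X]: (0,3)

ply 1, O at XOO../.X..X | (0,3)=+1→XOOO./.X..X*; (0,4)=+0→XOO.O/.X..X; (1,0)=+0→XOO../OX..X; (1,2)=+0→XOO../.XO.X; (1,3)=+0→XOO../.X.OX
ply 2: XOOO./.X..X is terminal -1 (X); from XOO../.X..X depth 5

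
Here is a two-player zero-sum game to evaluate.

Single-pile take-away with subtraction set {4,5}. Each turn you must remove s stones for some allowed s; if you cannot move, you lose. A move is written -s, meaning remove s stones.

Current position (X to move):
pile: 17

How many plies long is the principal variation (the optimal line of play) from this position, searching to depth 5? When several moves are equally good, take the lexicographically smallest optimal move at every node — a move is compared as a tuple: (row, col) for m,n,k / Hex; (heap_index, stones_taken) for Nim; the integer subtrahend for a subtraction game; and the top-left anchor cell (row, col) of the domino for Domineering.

[17] X move#1: -4:-1/13, -5:+1/12*
[12] O move#2: -4:-1/8*, -5:-1/7
[8] X move#3: -4:-1/4, -5:+1/3*
[3] end (terminal -1, O#4); searched 17 to 5

PV length from [17]: 3 plies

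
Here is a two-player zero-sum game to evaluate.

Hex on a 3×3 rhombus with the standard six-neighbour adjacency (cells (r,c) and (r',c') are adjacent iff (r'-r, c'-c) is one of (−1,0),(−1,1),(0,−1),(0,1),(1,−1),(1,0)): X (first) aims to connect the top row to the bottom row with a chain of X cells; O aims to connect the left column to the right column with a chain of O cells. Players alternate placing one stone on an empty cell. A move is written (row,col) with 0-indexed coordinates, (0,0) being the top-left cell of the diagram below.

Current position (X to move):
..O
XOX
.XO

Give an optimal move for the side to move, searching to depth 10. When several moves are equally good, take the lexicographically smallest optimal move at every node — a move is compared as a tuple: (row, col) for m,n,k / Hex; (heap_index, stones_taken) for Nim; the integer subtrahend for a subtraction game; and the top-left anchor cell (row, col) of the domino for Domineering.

p1 X@[..O/XOX/.XO]: (0,0)[X.O/XOX/.XO]-1 (0,1)[.XO/XOX/.XO]-1 (2,0)[..O/XOX/XXO]+1*
p2 O@[..O/XOX/XXO]: (0,0)[O.O/XOX/XXO]-1* (0,1)[.OO/XOX/XXO]-1
p3 X@[O.O/XOX/XXO]: (0,1)[OXO/XOX/XXO]+1*
p4 O@[OXO/XOX/XXO] terminal -1; root [..O/XOX/.XO] d10

X's best at [..O/XOX/.XO]: (2,0)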